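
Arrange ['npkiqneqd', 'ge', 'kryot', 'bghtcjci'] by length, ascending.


Compute lengths:
  'npkiqneqd' has length 9
  'ge' has length 2
  'kryot' has length 5
  'bghtcjci' has length 8
Lengths in increasing order: 2 < 5 < 8 < 9
Listing the words in that order gives the answer.
Final answer: ['ge', 'kryot', 'bghtcjci', 'npkiqneqd']


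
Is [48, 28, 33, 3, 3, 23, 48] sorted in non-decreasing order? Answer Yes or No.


Check consecutive pairs:
  48 <= 28? False
  28 <= 33? True
  33 <= 3? False
  3 <= 3? True
  3 <= 23? True
  23 <= 48? True
2 consecutive pair(s) are out of order, so the list is not sorted.
Final answer: No


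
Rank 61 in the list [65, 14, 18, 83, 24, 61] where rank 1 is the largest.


Sort descending: [83, 65, 61, 24, 18, 14]
Find 61 in the sorted list.
61 is at position 3.
Final answer: 3


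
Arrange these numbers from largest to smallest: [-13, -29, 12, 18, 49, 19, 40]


Original list: [-13, -29, 12, 18, 49, 19, 40]
Repeatedly take the largest remaining element:
  Remaining [-13, -29, 12, 18, 49, 19, 40] -> largest is 49
  Remaining [-13, -29, 12, 18, 19, 40] -> largest is 40
  Remaining [-13, -29, 12, 18, 19] -> largest is 19
  Remaining [-13, -29, 12, 18] -> largest is 18
  Remaining [-13, -29, 12] -> largest is 12
  Remaining [-13, -29] -> largest is -13
  Remaining [-29] -> largest is -29
Collecting the picks in order gives the descending list.
Final answer: [49, 40, 19, 18, 12, -13, -29]


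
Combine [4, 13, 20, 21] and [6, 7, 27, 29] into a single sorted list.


List A: [4, 13, 20, 21]
List B: [6, 7, 27, 29]
Repeatedly compare the front elements and take the smaller:
  4 vs 6 -> take 4
  13 vs 6 -> take 6
  13 vs 7 -> take 7
  13 vs 27 -> take 13
  20 vs 27 -> take 20
  21 vs 27 -> take 21
  A is exhausted; append the rest of B: [27, 29]
Final answer: [4, 6, 7, 13, 20, 21, 27, 29]


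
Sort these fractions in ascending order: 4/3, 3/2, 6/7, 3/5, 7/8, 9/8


Convert to decimal for comparison:
  4/3 = 1.3333
  3/2 = 1.5
  6/7 = 0.8571
  3/5 = 0.6
  7/8 = 0.875
  9/8 = 1.125
Decimals in increasing order: 0.6 < 0.8571 < 0.875 < 1.125 < 1.3333 < 1.5
Writing each back as its fraction gives the sorted order.
Final answer: 3/5, 6/7, 7/8, 9/8, 4/3, 3/2


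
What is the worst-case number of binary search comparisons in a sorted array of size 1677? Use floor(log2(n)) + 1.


Binary search halves the search space each step.
Maximum comparisons = floor(log2(1677)) + 1
log2(1677) = 10.7117
floor(log2(1677)) = 10, so 10 + 1 = 11
Final answer: 11


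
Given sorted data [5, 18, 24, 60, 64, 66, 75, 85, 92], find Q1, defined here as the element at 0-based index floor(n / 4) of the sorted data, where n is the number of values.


The list has n = 9 elements.
Q1 index = floor(9 / 4) = floor(2.25) = 2
Counting from index 0 in the sorted data, the element at index 2 is 24.
Final answer: 24


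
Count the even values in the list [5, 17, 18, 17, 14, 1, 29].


Check each element:
  5 is odd
  17 is odd
  18 is even
  17 is odd
  14 is even
  1 is odd
  29 is odd
Evens: [18, 14]
Count of evens = 2
Final answer: 2


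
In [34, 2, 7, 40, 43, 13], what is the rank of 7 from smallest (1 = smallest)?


Sort ascending: [2, 7, 13, 34, 40, 43]
Find 7 in the sorted list.
7 is at position 2 (1-indexed).
Final answer: 2


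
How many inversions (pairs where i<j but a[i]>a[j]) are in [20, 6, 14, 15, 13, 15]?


For each element, count the later elements that are smaller than it:
  20 (index 0): smaller elements after it = [6, 14, 15, 13, 15] -> 5
  6 (index 1): smaller elements after it = [] -> 0
  14 (index 2): smaller elements after it = [13] -> 1
  15 (index 3): smaller elements after it = [13] -> 1
  13 (index 4): smaller elements after it = [] -> 0
Total inversions = 5 + 0 + 1 + 1 + 0 = 7
Final answer: 7


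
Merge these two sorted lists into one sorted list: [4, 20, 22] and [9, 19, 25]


List A: [4, 20, 22]
List B: [9, 19, 25]
Repeatedly compare the front elements and take the smaller:
  4 vs 9 -> take 4
  20 vs 9 -> take 9
  20 vs 19 -> take 19
  20 vs 25 -> take 20
  22 vs 25 -> take 22
  A is exhausted; append the rest of B: [25]
Final answer: [4, 9, 19, 20, 22, 25]


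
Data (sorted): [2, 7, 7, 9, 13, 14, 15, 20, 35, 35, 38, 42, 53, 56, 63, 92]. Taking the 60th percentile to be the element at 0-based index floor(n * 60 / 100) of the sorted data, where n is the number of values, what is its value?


The dataset has n = 16 elements.
Index = floor(16 * 60 / 100) = floor(960 / 100) = floor(9.6) = 9
Counting from index 0 in the sorted data, the element at index 9 is 35.
Final answer: 35


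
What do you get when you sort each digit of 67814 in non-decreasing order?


The number 67814 has digits: 6, 7, 8, 1, 4
Sorted: 1, 4, 6, 7, 8
Joining the sorted digits gives the result.
Final answer: 14678


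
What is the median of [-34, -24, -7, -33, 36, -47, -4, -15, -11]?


First, sort the list: [-47, -34, -33, -24, -15, -11, -7, -4, 36]
The list has 9 elements (odd count).
The middle index is 4 (0-based), and the element there is -15.
Final answer: -15


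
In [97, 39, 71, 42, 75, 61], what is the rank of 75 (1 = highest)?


Sort descending: [97, 75, 71, 61, 42, 39]
Find 75 in the sorted list.
75 is at position 2.
Final answer: 2


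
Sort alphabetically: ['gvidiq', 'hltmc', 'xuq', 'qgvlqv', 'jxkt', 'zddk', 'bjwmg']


Compare strings character by character (the first differing letter decides):
  'bjwmg' < 'gvidiq' since 'b' < 'g' at position 1
  'gvidiq' < 'hltmc' since 'g' < 'h' at position 1
  'hltmc' < 'jxkt' since 'h' < 'j' at position 1
  'jxkt' < 'qgvlqv' since 'j' < 'q' at position 1
  'qgvlqv' < 'xuq' since 'q' < 'x' at position 1
  'xuq' < 'zddk' since 'x' < 'z' at position 1
Chaining these comparisons gives the alphabetical order.
Final answer: ['bjwmg', 'gvidiq', 'hltmc', 'jxkt', 'qgvlqv', 'xuq', 'zddk']


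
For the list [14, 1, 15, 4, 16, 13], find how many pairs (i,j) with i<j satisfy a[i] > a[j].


For each element, count the later elements that are smaller than it:
  14 (index 0): smaller elements after it = [1, 4, 13] -> 3
  1 (index 1): smaller elements after it = [] -> 0
  15 (index 2): smaller elements after it = [4, 13] -> 2
  4 (index 3): smaller elements after it = [] -> 0
  16 (index 4): smaller elements after it = [13] -> 1
Total inversions = 3 + 0 + 2 + 0 + 1 = 6
Final answer: 6


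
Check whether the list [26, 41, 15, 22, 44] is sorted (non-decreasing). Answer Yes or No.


Check consecutive pairs:
  26 <= 41? True
  41 <= 15? False
  15 <= 22? True
  22 <= 44? True
1 consecutive pair(s) are out of order, so the list is not sorted.
Final answer: No


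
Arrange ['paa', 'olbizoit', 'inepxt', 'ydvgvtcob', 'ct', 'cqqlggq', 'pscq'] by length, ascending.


Compute lengths:
  'paa' has length 3
  'olbizoit' has length 8
  'inepxt' has length 6
  'ydvgvtcob' has length 9
  'ct' has length 2
  'cqqlggq' has length 7
  'pscq' has length 4
Lengths in increasing order: 2 < 3 < 4 < 6 < 7 < 8 < 9
Listing the words in that order gives the answer.
Final answer: ['ct', 'paa', 'pscq', 'inepxt', 'cqqlggq', 'olbizoit', 'ydvgvtcob']


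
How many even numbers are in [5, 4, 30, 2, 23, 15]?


Check each element:
  5 is odd
  4 is even
  30 is even
  2 is even
  23 is odd
  15 is odd
Evens: [4, 30, 2]
Count of evens = 3
Final answer: 3


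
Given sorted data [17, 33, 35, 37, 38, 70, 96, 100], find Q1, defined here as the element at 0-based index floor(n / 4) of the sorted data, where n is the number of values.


The list has n = 8 elements.
Q1 index = floor(8 / 4) = floor(2) = 2
Counting from index 0 in the sorted data, the element at index 2 is 35.
Final answer: 35


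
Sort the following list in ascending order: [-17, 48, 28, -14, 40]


Original list: [-17, 48, 28, -14, 40]
Repeatedly take the smallest remaining element:
  Remaining [-17, 48, 28, -14, 40] -> smallest is -17
  Remaining [48, 28, -14, 40] -> smallest is -14
  Remaining [48, 28, 40] -> smallest is 28
  Remaining [48, 40] -> smallest is 40
  Remaining [48] -> smallest is 48
Collecting the picks in order gives the sorted list.
Final answer: [-17, -14, 28, 40, 48]


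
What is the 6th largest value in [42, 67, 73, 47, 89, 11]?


Sort descending: [89, 73, 67, 47, 42, 11]
The 6th element (1-indexed) is at index 5.
Value = 11
Final answer: 11


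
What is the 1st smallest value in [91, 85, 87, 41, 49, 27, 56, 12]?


Sort ascending: [12, 27, 41, 49, 56, 85, 87, 91]
The 1st element (1-indexed) is at index 0.
Value = 12
Final answer: 12


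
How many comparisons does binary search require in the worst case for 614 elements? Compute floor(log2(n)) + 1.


Binary search halves the search space each step.
Maximum comparisons = floor(log2(614)) + 1
log2(614) = 9.2621
floor(log2(614)) = 9, so 9 + 1 = 10
Final answer: 10


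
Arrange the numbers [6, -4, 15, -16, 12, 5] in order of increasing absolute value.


Compute absolute values:
  |6| = 6
  |-4| = 4
  |15| = 15
  |-16| = 16
  |12| = 12
  |5| = 5
Absolute values in increasing order: 4 < 5 < 6 < 12 < 15 < 16
Listing the original numbers in that order gives the answer.
Final answer: [-4, 5, 6, 12, 15, -16]


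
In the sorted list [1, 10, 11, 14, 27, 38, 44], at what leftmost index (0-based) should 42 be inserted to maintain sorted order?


List is sorted: [1, 10, 11, 14, 27, 38, 44]
We need the leftmost position where 42 can be inserted, i.e. the first index whose element is >= 42 (or the end of the list if none is).
Binary search with low=0, high=7 (0-based indices):
  low=0, high=7, mid=3: a[3]=14 < 42, so low = 4
  low=4, high=7, mid=5: a[5]=38 < 42, so low = 6
  low=6, high=7, mid=6: a[6]=44 >= 42, so high = 6
Now low = high = 6, so the insertion index is 6.
Final answer: 6


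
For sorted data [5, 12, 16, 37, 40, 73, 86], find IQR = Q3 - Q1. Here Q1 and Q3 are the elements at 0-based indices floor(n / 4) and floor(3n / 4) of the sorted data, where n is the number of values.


The data has n = 7 elements.
Q1 index = floor(7 / 4) = floor(1.75) = 1; Q3 index = floor(3 * 7 / 4) = floor(5.25) = 5
Q1 = element at index 1 = 12
Q3 = element at index 5 = 73
IQR = 73 - 12 = 61
Final answer: 61


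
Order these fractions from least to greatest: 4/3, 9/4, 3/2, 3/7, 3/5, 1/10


Convert to decimal for comparison:
  4/3 = 1.3333
  9/4 = 2.25
  3/2 = 1.5
  3/7 = 0.4286
  3/5 = 0.6
  1/10 = 0.1
Decimals in increasing order: 0.1 < 0.4286 < 0.6 < 1.3333 < 1.5 < 2.25
Writing each back as its fraction gives the sorted order.
Final answer: 1/10, 3/7, 3/5, 4/3, 3/2, 9/4


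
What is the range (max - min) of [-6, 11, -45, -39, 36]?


Maximum value: 36
Minimum value: -45
Range = 36 - (-45) = 81
Final answer: 81


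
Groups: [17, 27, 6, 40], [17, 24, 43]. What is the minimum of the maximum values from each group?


Find max of each group:
  Group 1: [17, 27, 6, 40] -> max = 40
  Group 2: [17, 24, 43] -> max = 43
Maxes: [40, 43]
Minimum of maxes = 40
Final answer: 40


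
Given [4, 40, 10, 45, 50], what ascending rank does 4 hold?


Sort ascending: [4, 10, 40, 45, 50]
Find 4 in the sorted list.
4 is at position 1 (1-indexed).
Final answer: 1


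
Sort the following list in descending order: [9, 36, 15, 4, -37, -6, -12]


Original list: [9, 36, 15, 4, -37, -6, -12]
Repeatedly take the largest remaining element:
  Remaining [9, 36, 15, 4, -37, -6, -12] -> largest is 36
  Remaining [9, 15, 4, -37, -6, -12] -> largest is 15
  Remaining [9, 4, -37, -6, -12] -> largest is 9
  Remaining [4, -37, -6, -12] -> largest is 4
  Remaining [-37, -6, -12] -> largest is -6
  Remaining [-37, -12] -> largest is -12
  Remaining [-37] -> largest is -37
Collecting the picks in order gives the descending list.
Final answer: [36, 15, 9, 4, -6, -12, -37]


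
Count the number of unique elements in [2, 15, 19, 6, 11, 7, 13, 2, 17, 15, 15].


List all unique values:
Distinct values: [2, 6, 7, 11, 13, 15, 17, 19]
Count = 8
Final answer: 8


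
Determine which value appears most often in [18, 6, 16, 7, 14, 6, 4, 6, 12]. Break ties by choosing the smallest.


Count the frequency of each value:
  4 appears 1 time(s)
  6 appears 3 time(s)
  7 appears 1 time(s)
  12 appears 1 time(s)
  14 appears 1 time(s)
  16 appears 1 time(s)
  18 appears 1 time(s)
Maximum frequency is 3.
Only 6 reaches that frequency, so it is the mode.
Final answer: 6


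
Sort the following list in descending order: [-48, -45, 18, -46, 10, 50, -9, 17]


Original list: [-48, -45, 18, -46, 10, 50, -9, 17]
Repeatedly take the largest remaining element:
  Remaining [-48, -45, 18, -46, 10, 50, -9, 17] -> largest is 50
  Remaining [-48, -45, 18, -46, 10, -9, 17] -> largest is 18
  Remaining [-48, -45, -46, 10, -9, 17] -> largest is 17
  Remaining [-48, -45, -46, 10, -9] -> largest is 10
  Remaining [-48, -45, -46, -9] -> largest is -9
  Remaining [-48, -45, -46] -> largest is -45
  Remaining [-48, -46] -> largest is -46
  Remaining [-48] -> largest is -48
Collecting the picks in order gives the descending list.
Final answer: [50, 18, 17, 10, -9, -45, -46, -48]


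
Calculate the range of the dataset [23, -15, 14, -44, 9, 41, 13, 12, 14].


Maximum value: 41
Minimum value: -44
Range = 41 - (-44) = 85
Final answer: 85


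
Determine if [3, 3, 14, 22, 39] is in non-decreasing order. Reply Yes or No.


Check consecutive pairs:
  3 <= 3? True
  3 <= 14? True
  14 <= 22? True
  22 <= 39? True
Every consecutive pair is in order, so the list is non-decreasing.
Final answer: Yes


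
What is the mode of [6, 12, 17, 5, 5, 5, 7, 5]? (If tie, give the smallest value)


Count the frequency of each value:
  5 appears 4 time(s)
  6 appears 1 time(s)
  7 appears 1 time(s)
  12 appears 1 time(s)
  17 appears 1 time(s)
Maximum frequency is 4.
Only 5 reaches that frequency, so it is the mode.
Final answer: 5


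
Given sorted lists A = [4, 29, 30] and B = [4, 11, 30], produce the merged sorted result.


List A: [4, 29, 30]
List B: [4, 11, 30]
Repeatedly compare the front elements and take the smaller:
  4 vs 4 -> take 4
  29 vs 4 -> take 4
  29 vs 11 -> take 11
  29 vs 30 -> take 29
  30 vs 30 -> take 30
  A is exhausted; append the rest of B: [30]
Final answer: [4, 4, 11, 29, 30, 30]


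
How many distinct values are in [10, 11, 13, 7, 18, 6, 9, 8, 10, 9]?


List all unique values:
Distinct values: [6, 7, 8, 9, 10, 11, 13, 18]
Count = 8
Final answer: 8


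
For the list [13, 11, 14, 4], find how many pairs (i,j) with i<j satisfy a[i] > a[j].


For each element, count the later elements that are smaller than it:
  13 (index 0): smaller elements after it = [11, 4] -> 2
  11 (index 1): smaller elements after it = [4] -> 1
  14 (index 2): smaller elements after it = [4] -> 1
Total inversions = 2 + 1 + 1 = 4
Final answer: 4


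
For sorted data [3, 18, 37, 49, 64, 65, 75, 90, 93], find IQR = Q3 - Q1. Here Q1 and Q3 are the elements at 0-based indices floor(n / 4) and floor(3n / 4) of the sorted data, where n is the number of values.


The data has n = 9 elements.
Q1 index = floor(9 / 4) = floor(2.25) = 2; Q3 index = floor(3 * 9 / 4) = floor(6.75) = 6
Q1 = element at index 2 = 37
Q3 = element at index 6 = 75
IQR = 75 - 37 = 38
Final answer: 38


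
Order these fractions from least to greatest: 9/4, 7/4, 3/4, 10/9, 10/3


Convert to decimal for comparison:
  9/4 = 2.25
  7/4 = 1.75
  3/4 = 0.75
  10/9 = 1.1111
  10/3 = 3.3333
Decimals in increasing order: 0.75 < 1.1111 < 1.75 < 2.25 < 3.3333
Writing each back as its fraction gives the sorted order.
Final answer: 3/4, 10/9, 7/4, 9/4, 10/3


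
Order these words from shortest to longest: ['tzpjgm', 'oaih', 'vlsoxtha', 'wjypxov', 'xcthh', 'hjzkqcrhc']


Compute lengths:
  'tzpjgm' has length 6
  'oaih' has length 4
  'vlsoxtha' has length 8
  'wjypxov' has length 7
  'xcthh' has length 5
  'hjzkqcrhc' has length 9
Lengths in increasing order: 4 < 5 < 6 < 7 < 8 < 9
Listing the words in that order gives the answer.
Final answer: ['oaih', 'xcthh', 'tzpjgm', 'wjypxov', 'vlsoxtha', 'hjzkqcrhc']


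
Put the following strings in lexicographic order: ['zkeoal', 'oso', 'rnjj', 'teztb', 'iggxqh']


Compare strings character by character (the first differing letter decides):
  'iggxqh' < 'oso' since 'i' < 'o' at position 1
  'oso' < 'rnjj' since 'o' < 'r' at position 1
  'rnjj' < 'teztb' since 'r' < 't' at position 1
  'teztb' < 'zkeoal' since 't' < 'z' at position 1
Chaining these comparisons gives the alphabetical order.
Final answer: ['iggxqh', 'oso', 'rnjj', 'teztb', 'zkeoal']


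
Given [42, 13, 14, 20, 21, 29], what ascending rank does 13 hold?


Sort ascending: [13, 14, 20, 21, 29, 42]
Find 13 in the sorted list.
13 is at position 1 (1-indexed).
Final answer: 1


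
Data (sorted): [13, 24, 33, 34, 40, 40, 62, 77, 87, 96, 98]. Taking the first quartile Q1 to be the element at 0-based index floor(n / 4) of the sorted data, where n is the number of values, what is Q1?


The list has n = 11 elements.
Q1 index = floor(11 / 4) = floor(2.75) = 2
Counting from index 0 in the sorted data, the element at index 2 is 33.
Final answer: 33


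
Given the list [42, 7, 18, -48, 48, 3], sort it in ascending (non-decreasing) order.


Original list: [42, 7, 18, -48, 48, 3]
Repeatedly take the smallest remaining element:
  Remaining [42, 7, 18, -48, 48, 3] -> smallest is -48
  Remaining [42, 7, 18, 48, 3] -> smallest is 3
  Remaining [42, 7, 18, 48] -> smallest is 7
  Remaining [42, 18, 48] -> smallest is 18
  Remaining [42, 48] -> smallest is 42
  Remaining [48] -> smallest is 48
Collecting the picks in order gives the sorted list.
Final answer: [-48, 3, 7, 18, 42, 48]


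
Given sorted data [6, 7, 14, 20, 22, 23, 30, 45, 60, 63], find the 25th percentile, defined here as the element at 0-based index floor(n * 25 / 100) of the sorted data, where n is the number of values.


The dataset has n = 10 elements.
Index = floor(10 * 25 / 100) = floor(250 / 100) = floor(2.5) = 2
Counting from index 0 in the sorted data, the element at index 2 is 14.
Final answer: 14


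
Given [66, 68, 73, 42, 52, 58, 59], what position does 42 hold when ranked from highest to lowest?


Sort descending: [73, 68, 66, 59, 58, 52, 42]
Find 42 in the sorted list.
42 is at position 7.
Final answer: 7


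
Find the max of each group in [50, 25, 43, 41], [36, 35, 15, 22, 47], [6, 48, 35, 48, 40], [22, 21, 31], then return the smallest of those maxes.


Find max of each group:
  Group 1: [50, 25, 43, 41] -> max = 50
  Group 2: [36, 35, 15, 22, 47] -> max = 47
  Group 3: [6, 48, 35, 48, 40] -> max = 48
  Group 4: [22, 21, 31] -> max = 31
Maxes: [50, 47, 48, 31]
Minimum of maxes = 31
Final answer: 31


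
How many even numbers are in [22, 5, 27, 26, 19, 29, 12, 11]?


Check each element:
  22 is even
  5 is odd
  27 is odd
  26 is even
  19 is odd
  29 is odd
  12 is even
  11 is odd
Evens: [22, 26, 12]
Count of evens = 3
Final answer: 3


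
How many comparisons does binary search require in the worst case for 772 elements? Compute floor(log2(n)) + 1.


Binary search halves the search space each step.
Maximum comparisons = floor(log2(772)) + 1
log2(772) = 9.5925
floor(log2(772)) = 9, so 9 + 1 = 10
Final answer: 10


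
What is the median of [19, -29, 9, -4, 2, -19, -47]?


First, sort the list: [-47, -29, -19, -4, 2, 9, 19]
The list has 7 elements (odd count).
The middle index is 3 (0-based), and the element there is -4.
Final answer: -4


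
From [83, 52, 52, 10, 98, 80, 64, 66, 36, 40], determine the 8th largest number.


Sort descending: [98, 83, 80, 66, 64, 52, 52, 40, 36, 10]
The 8th element (1-indexed) is at index 7.
Value = 40
Final answer: 40


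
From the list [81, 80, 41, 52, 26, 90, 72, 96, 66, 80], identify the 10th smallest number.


Sort ascending: [26, 41, 52, 66, 72, 80, 80, 81, 90, 96]
The 10th element (1-indexed) is at index 9.
Value = 96
Final answer: 96


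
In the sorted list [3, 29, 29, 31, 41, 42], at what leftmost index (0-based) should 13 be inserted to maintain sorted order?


List is sorted: [3, 29, 29, 31, 41, 42]
We need the leftmost position where 13 can be inserted, i.e. the first index whose element is >= 13 (or the end of the list if none is).
Binary search with low=0, high=6 (0-based indices):
  low=0, high=6, mid=3: a[3]=31 >= 13, so high = 3
  low=0, high=3, mid=1: a[1]=29 >= 13, so high = 1
  low=0, high=1, mid=0: a[0]=3 < 13, so low = 1
Now low = high = 1, so the insertion index is 1.
Final answer: 1


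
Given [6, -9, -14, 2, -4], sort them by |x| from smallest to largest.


Compute absolute values:
  |6| = 6
  |-9| = 9
  |-14| = 14
  |2| = 2
  |-4| = 4
Absolute values in increasing order: 2 < 4 < 6 < 9 < 14
Listing the original numbers in that order gives the answer.
Final answer: [2, -4, 6, -9, -14]


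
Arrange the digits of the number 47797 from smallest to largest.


The number 47797 has digits: 4, 7, 7, 9, 7
Sorted: 4, 7, 7, 7, 9
Joining the sorted digits gives the result.
Final answer: 47779


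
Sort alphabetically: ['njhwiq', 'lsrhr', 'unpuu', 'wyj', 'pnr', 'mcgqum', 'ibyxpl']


Compare strings character by character (the first differing letter decides):
  'ibyxpl' < 'lsrhr' since 'i' < 'l' at position 1
  'lsrhr' < 'mcgqum' since 'l' < 'm' at position 1
  'mcgqum' < 'njhwiq' since 'm' < 'n' at position 1
  'njhwiq' < 'pnr' since 'n' < 'p' at position 1
  'pnr' < 'unpuu' since 'p' < 'u' at position 1
  'unpuu' < 'wyj' since 'u' < 'w' at position 1
Chaining these comparisons gives the alphabetical order.
Final answer: ['ibyxpl', 'lsrhr', 'mcgqum', 'njhwiq', 'pnr', 'unpuu', 'wyj']


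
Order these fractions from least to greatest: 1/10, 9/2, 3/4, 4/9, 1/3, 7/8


Convert to decimal for comparison:
  1/10 = 0.1
  9/2 = 4.5
  3/4 = 0.75
  4/9 = 0.4444
  1/3 = 0.3333
  7/8 = 0.875
Decimals in increasing order: 0.1 < 0.3333 < 0.4444 < 0.75 < 0.875 < 4.5
Writing each back as its fraction gives the sorted order.
Final answer: 1/10, 1/3, 4/9, 3/4, 7/8, 9/2


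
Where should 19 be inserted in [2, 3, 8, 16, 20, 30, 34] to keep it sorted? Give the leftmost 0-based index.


List is sorted: [2, 3, 8, 16, 20, 30, 34]
We need the leftmost position where 19 can be inserted, i.e. the first index whose element is >= 19 (or the end of the list if none is).
Binary search with low=0, high=7 (0-based indices):
  low=0, high=7, mid=3: a[3]=16 < 19, so low = 4
  low=4, high=7, mid=5: a[5]=30 >= 19, so high = 5
  low=4, high=5, mid=4: a[4]=20 >= 19, so high = 4
Now low = high = 4, so the insertion index is 4.
Final answer: 4


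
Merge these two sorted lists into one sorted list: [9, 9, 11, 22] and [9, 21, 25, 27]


List A: [9, 9, 11, 22]
List B: [9, 21, 25, 27]
Repeatedly compare the front elements and take the smaller:
  9 vs 9 -> take 9
  9 vs 9 -> take 9
  11 vs 9 -> take 9
  11 vs 21 -> take 11
  22 vs 21 -> take 21
  22 vs 25 -> take 22
  A is exhausted; append the rest of B: [25, 27]
Final answer: [9, 9, 9, 11, 21, 22, 25, 27]


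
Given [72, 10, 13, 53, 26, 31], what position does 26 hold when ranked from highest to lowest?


Sort descending: [72, 53, 31, 26, 13, 10]
Find 26 in the sorted list.
26 is at position 4.
Final answer: 4


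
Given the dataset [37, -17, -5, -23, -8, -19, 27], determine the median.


First, sort the list: [-23, -19, -17, -8, -5, 27, 37]
The list has 7 elements (odd count).
The middle index is 3 (0-based), and the element there is -8.
Final answer: -8


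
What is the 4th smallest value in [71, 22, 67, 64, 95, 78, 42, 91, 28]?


Sort ascending: [22, 28, 42, 64, 67, 71, 78, 91, 95]
The 4th element (1-indexed) is at index 3.
Value = 64
Final answer: 64


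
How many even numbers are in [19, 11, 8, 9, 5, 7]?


Check each element:
  19 is odd
  11 is odd
  8 is even
  9 is odd
  5 is odd
  7 is odd
Evens: [8]
Count of evens = 1
Final answer: 1


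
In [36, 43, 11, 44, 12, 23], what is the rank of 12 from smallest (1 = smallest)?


Sort ascending: [11, 12, 23, 36, 43, 44]
Find 12 in the sorted list.
12 is at position 2 (1-indexed).
Final answer: 2


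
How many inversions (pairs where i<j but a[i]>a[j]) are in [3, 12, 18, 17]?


For each element, count the later elements that are smaller than it:
  3 (index 0): smaller elements after it = [] -> 0
  12 (index 1): smaller elements after it = [] -> 0
  18 (index 2): smaller elements after it = [17] -> 1
Total inversions = 0 + 0 + 1 = 1
Final answer: 1


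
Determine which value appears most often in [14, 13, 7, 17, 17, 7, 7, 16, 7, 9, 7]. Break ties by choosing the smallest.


Count the frequency of each value:
  7 appears 5 time(s)
  9 appears 1 time(s)
  13 appears 1 time(s)
  14 appears 1 time(s)
  16 appears 1 time(s)
  17 appears 2 time(s)
Maximum frequency is 5.
Only 7 reaches that frequency, so it is the mode.
Final answer: 7


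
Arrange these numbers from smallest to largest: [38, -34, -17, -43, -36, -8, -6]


Original list: [38, -34, -17, -43, -36, -8, -6]
Repeatedly take the smallest remaining element:
  Remaining [38, -34, -17, -43, -36, -8, -6] -> smallest is -43
  Remaining [38, -34, -17, -36, -8, -6] -> smallest is -36
  Remaining [38, -34, -17, -8, -6] -> smallest is -34
  Remaining [38, -17, -8, -6] -> smallest is -17
  Remaining [38, -8, -6] -> smallest is -8
  Remaining [38, -6] -> smallest is -6
  Remaining [38] -> smallest is 38
Collecting the picks in order gives the sorted list.
Final answer: [-43, -36, -34, -17, -8, -6, 38]


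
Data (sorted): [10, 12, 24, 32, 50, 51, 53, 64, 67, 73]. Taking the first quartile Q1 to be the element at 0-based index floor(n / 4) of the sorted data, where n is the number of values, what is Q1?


The list has n = 10 elements.
Q1 index = floor(10 / 4) = floor(2.5) = 2
Counting from index 0 in the sorted data, the element at index 2 is 24.
Final answer: 24


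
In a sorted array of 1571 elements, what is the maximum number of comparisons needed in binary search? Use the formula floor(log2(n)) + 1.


Binary search halves the search space each step.
Maximum comparisons = floor(log2(1571)) + 1
log2(1571) = 10.6175
floor(log2(1571)) = 10, so 10 + 1 = 11
Final answer: 11


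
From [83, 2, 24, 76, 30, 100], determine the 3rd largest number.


Sort descending: [100, 83, 76, 30, 24, 2]
The 3rd element (1-indexed) is at index 2.
Value = 76
Final answer: 76


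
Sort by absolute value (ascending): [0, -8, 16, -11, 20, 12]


Compute absolute values:
  |0| = 0
  |-8| = 8
  |16| = 16
  |-11| = 11
  |20| = 20
  |12| = 12
Absolute values in increasing order: 0 < 8 < 11 < 12 < 16 < 20
Listing the original numbers in that order gives the answer.
Final answer: [0, -8, -11, 12, 16, 20]


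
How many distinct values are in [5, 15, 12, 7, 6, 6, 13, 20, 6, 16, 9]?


List all unique values:
Distinct values: [5, 6, 7, 9, 12, 13, 15, 16, 20]
Count = 9
Final answer: 9


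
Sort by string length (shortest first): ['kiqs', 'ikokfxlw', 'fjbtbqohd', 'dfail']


Compute lengths:
  'kiqs' has length 4
  'ikokfxlw' has length 8
  'fjbtbqohd' has length 9
  'dfail' has length 5
Lengths in increasing order: 4 < 5 < 8 < 9
Listing the words in that order gives the answer.
Final answer: ['kiqs', 'dfail', 'ikokfxlw', 'fjbtbqohd']


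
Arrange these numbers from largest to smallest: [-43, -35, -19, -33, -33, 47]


Original list: [-43, -35, -19, -33, -33, 47]
Repeatedly take the largest remaining element:
  Remaining [-43, -35, -19, -33, -33, 47] -> largest is 47
  Remaining [-43, -35, -19, -33, -33] -> largest is -19
  Remaining [-43, -35, -33, -33] -> largest is -33
  Remaining [-43, -35, -33] -> largest is -33
  Remaining [-43, -35] -> largest is -35
  Remaining [-43] -> largest is -43
Collecting the picks in order gives the descending list.
Final answer: [47, -19, -33, -33, -35, -43]


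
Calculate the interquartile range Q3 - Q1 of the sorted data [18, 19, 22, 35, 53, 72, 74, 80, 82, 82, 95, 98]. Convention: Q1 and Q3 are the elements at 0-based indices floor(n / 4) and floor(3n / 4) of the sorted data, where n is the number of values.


The data has n = 12 elements.
Q1 index = floor(12 / 4) = floor(3) = 3; Q3 index = floor(3 * 12 / 4) = floor(9) = 9
Q1 = element at index 3 = 35
Q3 = element at index 9 = 82
IQR = 82 - 35 = 47
Final answer: 47


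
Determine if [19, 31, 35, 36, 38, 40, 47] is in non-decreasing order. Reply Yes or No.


Check consecutive pairs:
  19 <= 31? True
  31 <= 35? True
  35 <= 36? True
  36 <= 38? True
  38 <= 40? True
  40 <= 47? True
Every consecutive pair is in order, so the list is non-decreasing.
Final answer: Yes


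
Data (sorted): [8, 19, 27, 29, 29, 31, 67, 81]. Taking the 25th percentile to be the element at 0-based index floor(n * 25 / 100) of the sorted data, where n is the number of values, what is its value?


The dataset has n = 8 elements.
Index = floor(8 * 25 / 100) = floor(200 / 100) = floor(2) = 2
Counting from index 0 in the sorted data, the element at index 2 is 27.
Final answer: 27


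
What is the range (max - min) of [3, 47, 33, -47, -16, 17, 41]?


Maximum value: 47
Minimum value: -47
Range = 47 - (-47) = 94
Final answer: 94


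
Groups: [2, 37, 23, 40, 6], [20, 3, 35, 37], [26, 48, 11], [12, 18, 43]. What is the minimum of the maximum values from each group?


Find max of each group:
  Group 1: [2, 37, 23, 40, 6] -> max = 40
  Group 2: [20, 3, 35, 37] -> max = 37
  Group 3: [26, 48, 11] -> max = 48
  Group 4: [12, 18, 43] -> max = 43
Maxes: [40, 37, 48, 43]
Minimum of maxes = 37
Final answer: 37


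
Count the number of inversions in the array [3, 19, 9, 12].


For each element, count the later elements that are smaller than it:
  3 (index 0): smaller elements after it = [] -> 0
  19 (index 1): smaller elements after it = [9, 12] -> 2
  9 (index 2): smaller elements after it = [] -> 0
Total inversions = 0 + 2 + 0 = 2
Final answer: 2


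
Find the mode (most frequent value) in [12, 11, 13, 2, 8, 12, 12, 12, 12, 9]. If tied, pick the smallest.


Count the frequency of each value:
  2 appears 1 time(s)
  8 appears 1 time(s)
  9 appears 1 time(s)
  11 appears 1 time(s)
  12 appears 5 time(s)
  13 appears 1 time(s)
Maximum frequency is 5.
Only 12 reaches that frequency, so it is the mode.
Final answer: 12


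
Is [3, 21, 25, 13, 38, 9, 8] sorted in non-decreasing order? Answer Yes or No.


Check consecutive pairs:
  3 <= 21? True
  21 <= 25? True
  25 <= 13? False
  13 <= 38? True
  38 <= 9? False
  9 <= 8? False
3 consecutive pair(s) are out of order, so the list is not sorted.
Final answer: No


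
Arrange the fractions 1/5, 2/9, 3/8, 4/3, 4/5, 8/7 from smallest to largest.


Convert to decimal for comparison:
  1/5 = 0.2
  2/9 = 0.2222
  3/8 = 0.375
  4/3 = 1.3333
  4/5 = 0.8
  8/7 = 1.1429
Decimals in increasing order: 0.2 < 0.2222 < 0.375 < 0.8 < 1.1429 < 1.3333
Writing each back as its fraction gives the sorted order.
Final answer: 1/5, 2/9, 3/8, 4/5, 8/7, 4/3


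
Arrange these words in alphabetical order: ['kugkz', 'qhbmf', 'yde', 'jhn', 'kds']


Compare strings character by character (the first differing letter decides):
  'jhn' < 'kds' since 'j' < 'k' at position 1
  'kds' < 'kugkz' since 'd' < 'u' at position 2
  'kugkz' < 'qhbmf' since 'k' < 'q' at position 1
  'qhbmf' < 'yde' since 'q' < 'y' at position 1
Chaining these comparisons gives the alphabetical order.
Final answer: ['jhn', 'kds', 'kugkz', 'qhbmf', 'yde']


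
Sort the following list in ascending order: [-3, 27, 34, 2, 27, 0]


Original list: [-3, 27, 34, 2, 27, 0]
Repeatedly take the smallest remaining element:
  Remaining [-3, 27, 34, 2, 27, 0] -> smallest is -3
  Remaining [27, 34, 2, 27, 0] -> smallest is 0
  Remaining [27, 34, 2, 27] -> smallest is 2
  Remaining [27, 34, 27] -> smallest is 27
  Remaining [34, 27] -> smallest is 27
  Remaining [34] -> smallest is 34
Collecting the picks in order gives the sorted list.
Final answer: [-3, 0, 2, 27, 27, 34]


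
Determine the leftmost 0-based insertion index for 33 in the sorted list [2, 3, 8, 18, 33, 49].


List is sorted: [2, 3, 8, 18, 33, 49]
We need the leftmost position where 33 can be inserted, i.e. the first index whose element is >= 33 (or the end of the list if none is).
Binary search with low=0, high=6 (0-based indices):
  low=0, high=6, mid=3: a[3]=18 < 33, so low = 4
  low=4, high=6, mid=5: a[5]=49 >= 33, so high = 5
  low=4, high=5, mid=4: a[4]=33 >= 33, so high = 4
Now low = high = 4, so the insertion index is 4.
Final answer: 4


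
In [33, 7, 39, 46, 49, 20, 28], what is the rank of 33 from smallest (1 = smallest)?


Sort ascending: [7, 20, 28, 33, 39, 46, 49]
Find 33 in the sorted list.
33 is at position 4 (1-indexed).
Final answer: 4


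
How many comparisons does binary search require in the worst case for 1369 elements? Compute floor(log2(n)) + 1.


Binary search halves the search space each step.
Maximum comparisons = floor(log2(1369)) + 1
log2(1369) = 10.4189
floor(log2(1369)) = 10, so 10 + 1 = 11
Final answer: 11


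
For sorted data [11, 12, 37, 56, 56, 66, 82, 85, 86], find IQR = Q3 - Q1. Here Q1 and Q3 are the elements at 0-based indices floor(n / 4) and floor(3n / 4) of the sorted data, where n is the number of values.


The data has n = 9 elements.
Q1 index = floor(9 / 4) = floor(2.25) = 2; Q3 index = floor(3 * 9 / 4) = floor(6.75) = 6
Q1 = element at index 2 = 37
Q3 = element at index 6 = 82
IQR = 82 - 37 = 45
Final answer: 45


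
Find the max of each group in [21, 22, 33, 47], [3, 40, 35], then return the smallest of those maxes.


Find max of each group:
  Group 1: [21, 22, 33, 47] -> max = 47
  Group 2: [3, 40, 35] -> max = 40
Maxes: [47, 40]
Minimum of maxes = 40
Final answer: 40


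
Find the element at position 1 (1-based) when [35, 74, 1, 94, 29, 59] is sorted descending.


Sort descending: [94, 74, 59, 35, 29, 1]
The 1st element (1-indexed) is at index 0.
Value = 94
Final answer: 94


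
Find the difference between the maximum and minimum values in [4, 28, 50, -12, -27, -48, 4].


Maximum value: 50
Minimum value: -48
Range = 50 - (-48) = 98
Final answer: 98


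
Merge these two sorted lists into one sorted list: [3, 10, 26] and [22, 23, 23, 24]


List A: [3, 10, 26]
List B: [22, 23, 23, 24]
Repeatedly compare the front elements and take the smaller:
  3 vs 22 -> take 3
  10 vs 22 -> take 10
  26 vs 22 -> take 22
  26 vs 23 -> take 23
  26 vs 23 -> take 23
  26 vs 24 -> take 24
  B is exhausted; append the rest of A: [26]
Final answer: [3, 10, 22, 23, 23, 24, 26]


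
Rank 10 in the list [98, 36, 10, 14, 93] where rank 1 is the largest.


Sort descending: [98, 93, 36, 14, 10]
Find 10 in the sorted list.
10 is at position 5.
Final answer: 5


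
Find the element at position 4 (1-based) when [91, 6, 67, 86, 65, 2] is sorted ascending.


Sort ascending: [2, 6, 65, 67, 86, 91]
The 4th element (1-indexed) is at index 3.
Value = 67
Final answer: 67


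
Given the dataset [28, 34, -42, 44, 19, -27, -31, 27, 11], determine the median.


First, sort the list: [-42, -31, -27, 11, 19, 27, 28, 34, 44]
The list has 9 elements (odd count).
The middle index is 4 (0-based), and the element there is 19.
Final answer: 19


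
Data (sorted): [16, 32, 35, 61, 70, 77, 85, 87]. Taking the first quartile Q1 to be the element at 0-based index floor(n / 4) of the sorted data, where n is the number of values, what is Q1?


The list has n = 8 elements.
Q1 index = floor(8 / 4) = floor(2) = 2
Counting from index 0 in the sorted data, the element at index 2 is 35.
Final answer: 35


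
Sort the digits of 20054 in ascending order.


The number 20054 has digits: 2, 0, 0, 5, 4
Sorted: 0, 0, 2, 4, 5
Joining the sorted digits gives the result.
Final answer: 00245


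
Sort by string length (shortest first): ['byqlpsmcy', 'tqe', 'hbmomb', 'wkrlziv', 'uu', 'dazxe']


Compute lengths:
  'byqlpsmcy' has length 9
  'tqe' has length 3
  'hbmomb' has length 6
  'wkrlziv' has length 7
  'uu' has length 2
  'dazxe' has length 5
Lengths in increasing order: 2 < 3 < 5 < 6 < 7 < 9
Listing the words in that order gives the answer.
Final answer: ['uu', 'tqe', 'dazxe', 'hbmomb', 'wkrlziv', 'byqlpsmcy']


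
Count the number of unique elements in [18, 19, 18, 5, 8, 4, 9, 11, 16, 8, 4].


List all unique values:
Distinct values: [4, 5, 8, 9, 11, 16, 18, 19]
Count = 8
Final answer: 8


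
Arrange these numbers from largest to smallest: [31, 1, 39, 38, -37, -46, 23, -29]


Original list: [31, 1, 39, 38, -37, -46, 23, -29]
Repeatedly take the largest remaining element:
  Remaining [31, 1, 39, 38, -37, -46, 23, -29] -> largest is 39
  Remaining [31, 1, 38, -37, -46, 23, -29] -> largest is 38
  Remaining [31, 1, -37, -46, 23, -29] -> largest is 31
  Remaining [1, -37, -46, 23, -29] -> largest is 23
  Remaining [1, -37, -46, -29] -> largest is 1
  Remaining [-37, -46, -29] -> largest is -29
  Remaining [-37, -46] -> largest is -37
  Remaining [-46] -> largest is -46
Collecting the picks in order gives the descending list.
Final answer: [39, 38, 31, 23, 1, -29, -37, -46]


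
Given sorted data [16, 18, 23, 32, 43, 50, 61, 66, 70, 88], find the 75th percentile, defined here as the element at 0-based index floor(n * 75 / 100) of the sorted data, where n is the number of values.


The dataset has n = 10 elements.
Index = floor(10 * 75 / 100) = floor(750 / 100) = floor(7.5) = 7
Counting from index 0 in the sorted data, the element at index 7 is 66.
Final answer: 66


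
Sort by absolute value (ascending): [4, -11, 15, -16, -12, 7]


Compute absolute values:
  |4| = 4
  |-11| = 11
  |15| = 15
  |-16| = 16
  |-12| = 12
  |7| = 7
Absolute values in increasing order: 4 < 7 < 11 < 12 < 15 < 16
Listing the original numbers in that order gives the answer.
Final answer: [4, 7, -11, -12, 15, -16]


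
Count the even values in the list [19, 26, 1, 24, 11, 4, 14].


Check each element:
  19 is odd
  26 is even
  1 is odd
  24 is even
  11 is odd
  4 is even
  14 is even
Evens: [26, 24, 4, 14]
Count of evens = 4
Final answer: 4


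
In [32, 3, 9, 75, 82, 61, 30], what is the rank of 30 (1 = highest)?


Sort descending: [82, 75, 61, 32, 30, 9, 3]
Find 30 in the sorted list.
30 is at position 5.
Final answer: 5


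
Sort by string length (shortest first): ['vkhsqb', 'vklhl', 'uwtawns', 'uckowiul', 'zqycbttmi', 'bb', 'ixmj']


Compute lengths:
  'vkhsqb' has length 6
  'vklhl' has length 5
  'uwtawns' has length 7
  'uckowiul' has length 8
  'zqycbttmi' has length 9
  'bb' has length 2
  'ixmj' has length 4
Lengths in increasing order: 2 < 4 < 5 < 6 < 7 < 8 < 9
Listing the words in that order gives the answer.
Final answer: ['bb', 'ixmj', 'vklhl', 'vkhsqb', 'uwtawns', 'uckowiul', 'zqycbttmi']


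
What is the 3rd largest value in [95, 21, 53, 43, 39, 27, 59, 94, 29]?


Sort descending: [95, 94, 59, 53, 43, 39, 29, 27, 21]
The 3rd element (1-indexed) is at index 2.
Value = 59
Final answer: 59


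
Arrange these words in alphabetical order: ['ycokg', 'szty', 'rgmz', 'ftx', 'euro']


Compare strings character by character (the first differing letter decides):
  'euro' < 'ftx' since 'e' < 'f' at position 1
  'ftx' < 'rgmz' since 'f' < 'r' at position 1
  'rgmz' < 'szty' since 'r' < 's' at position 1
  'szty' < 'ycokg' since 's' < 'y' at position 1
Chaining these comparisons gives the alphabetical order.
Final answer: ['euro', 'ftx', 'rgmz', 'szty', 'ycokg']


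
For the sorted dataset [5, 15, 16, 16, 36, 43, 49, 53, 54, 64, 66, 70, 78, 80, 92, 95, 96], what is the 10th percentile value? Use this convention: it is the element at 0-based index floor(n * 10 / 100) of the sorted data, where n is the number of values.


The dataset has n = 17 elements.
Index = floor(17 * 10 / 100) = floor(170 / 100) = floor(1.7) = 1
Counting from index 0 in the sorted data, the element at index 1 is 15.
Final answer: 15


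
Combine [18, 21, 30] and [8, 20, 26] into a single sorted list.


List A: [18, 21, 30]
List B: [8, 20, 26]
Repeatedly compare the front elements and take the smaller:
  18 vs 8 -> take 8
  18 vs 20 -> take 18
  21 vs 20 -> take 20
  21 vs 26 -> take 21
  30 vs 26 -> take 26
  B is exhausted; append the rest of A: [30]
Final answer: [8, 18, 20, 21, 26, 30]
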